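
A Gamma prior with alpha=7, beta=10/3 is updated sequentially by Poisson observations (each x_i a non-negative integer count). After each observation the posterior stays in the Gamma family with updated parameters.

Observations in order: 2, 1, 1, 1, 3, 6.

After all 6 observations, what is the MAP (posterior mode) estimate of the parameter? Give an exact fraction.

15/7

obs 1: x=2 → posterior Gamma(9, 13/3)
obs 2: x=1 → posterior Gamma(10, 16/3)
obs 3: x=1 → posterior Gamma(11, 19/3)
obs 4: x=1 → posterior Gamma(12, 22/3)
obs 5: x=3 → posterior Gamma(15, 25/3)
obs 6: x=6 → posterior Gamma(21, 28/3)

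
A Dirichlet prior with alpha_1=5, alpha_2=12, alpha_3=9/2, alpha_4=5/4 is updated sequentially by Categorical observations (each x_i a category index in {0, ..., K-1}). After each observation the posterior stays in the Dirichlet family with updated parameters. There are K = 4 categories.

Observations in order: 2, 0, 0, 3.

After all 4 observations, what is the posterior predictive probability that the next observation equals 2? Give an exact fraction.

22/107

obs 1: x=2 → posterior Dirichlet(5, 12, 11/2, 5/4)
obs 2: x=0 → posterior Dirichlet(6, 12, 11/2, 5/4)
obs 3: x=0 → posterior Dirichlet(7, 12, 11/2, 5/4)
obs 4: x=3 → posterior Dirichlet(7, 12, 11/2, 9/4)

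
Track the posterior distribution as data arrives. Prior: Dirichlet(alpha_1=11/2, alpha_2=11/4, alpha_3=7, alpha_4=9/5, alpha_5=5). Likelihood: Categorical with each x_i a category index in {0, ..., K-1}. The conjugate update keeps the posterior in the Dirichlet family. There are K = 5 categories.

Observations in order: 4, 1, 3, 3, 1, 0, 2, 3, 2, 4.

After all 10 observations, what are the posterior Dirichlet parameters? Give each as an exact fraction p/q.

alpha_1=13/2, alpha_2=19/4, alpha_3=9, alpha_4=24/5, alpha_5=7

obs 1: x=4 → posterior Dirichlet(11/2, 11/4, 7, 9/5, 6)
obs 2: x=1 → posterior Dirichlet(11/2, 15/4, 7, 9/5, 6)
obs 3: x=3 → posterior Dirichlet(11/2, 15/4, 7, 14/5, 6)
obs 4: x=3 → posterior Dirichlet(11/2, 15/4, 7, 19/5, 6)
obs 5: x=1 → posterior Dirichlet(11/2, 19/4, 7, 19/5, 6)
obs 6: x=0 → posterior Dirichlet(13/2, 19/4, 7, 19/5, 6)
obs 7: x=2 → posterior Dirichlet(13/2, 19/4, 8, 19/5, 6)
obs 8: x=3 → posterior Dirichlet(13/2, 19/4, 8, 24/5, 6)
obs 9: x=2 → posterior Dirichlet(13/2, 19/4, 9, 24/5, 6)
obs 10: x=4 → posterior Dirichlet(13/2, 19/4, 9, 24/5, 7)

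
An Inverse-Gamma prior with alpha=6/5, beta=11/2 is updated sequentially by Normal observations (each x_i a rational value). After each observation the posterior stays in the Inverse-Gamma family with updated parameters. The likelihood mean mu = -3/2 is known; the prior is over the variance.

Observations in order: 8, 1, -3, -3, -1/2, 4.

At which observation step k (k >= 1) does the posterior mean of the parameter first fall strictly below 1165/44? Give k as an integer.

k = 4

obs 1: x=8 → posterior Inverse-Gamma(17/10, 405/8)
obs 2: x=1 → posterior Inverse-Gamma(11/5, 215/4)
obs 3: x=-3 → posterior Inverse-Gamma(27/10, 439/8)
obs 4: x=-3 → posterior Inverse-Gamma(16/5, 56)
obs 5: x=-1/2 → posterior Inverse-Gamma(37/10, 113/2)
obs 6: x=4 → posterior Inverse-Gamma(21/5, 573/8)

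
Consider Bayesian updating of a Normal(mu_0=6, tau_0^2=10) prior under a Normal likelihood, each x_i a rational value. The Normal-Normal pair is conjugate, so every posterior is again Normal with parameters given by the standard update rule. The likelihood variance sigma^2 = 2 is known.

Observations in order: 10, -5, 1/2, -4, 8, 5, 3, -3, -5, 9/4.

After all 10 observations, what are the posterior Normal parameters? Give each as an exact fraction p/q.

mu_0=259/204, tau_0^2=10/51

obs 1: x=10 → posterior Normal(28/3, 5/3)
obs 2: x=-5 → posterior Normal(31/11, 10/11)
obs 3: x=1/2 → posterior Normal(67/32, 5/8)
obs 4: x=-4 → posterior Normal(9/14, 10/21)
obs 5: x=8 → posterior Normal(107/52, 5/13)
obs 6: x=5 → posterior Normal(157/62, 10/31)
obs 7: x=3 → posterior Normal(187/72, 5/18)
obs 8: x=-3 → posterior Normal(157/82, 10/41)
obs 9: x=-5 → posterior Normal(107/92, 5/23)
obs 10: x=9/4 → posterior Normal(259/204, 10/51)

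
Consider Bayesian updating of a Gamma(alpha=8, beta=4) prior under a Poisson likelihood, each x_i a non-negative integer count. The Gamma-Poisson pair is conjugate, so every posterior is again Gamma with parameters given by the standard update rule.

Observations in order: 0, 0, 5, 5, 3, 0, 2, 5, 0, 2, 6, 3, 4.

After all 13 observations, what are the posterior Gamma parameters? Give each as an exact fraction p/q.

obs 1: x=0 → posterior Gamma(8, 5)
obs 2: x=0 → posterior Gamma(8, 6)
obs 3: x=5 → posterior Gamma(13, 7)
obs 4: x=5 → posterior Gamma(18, 8)
obs 5: x=3 → posterior Gamma(21, 9)
obs 6: x=0 → posterior Gamma(21, 10)
obs 7: x=2 → posterior Gamma(23, 11)
obs 8: x=5 → posterior Gamma(28, 12)
obs 9: x=0 → posterior Gamma(28, 13)
obs 10: x=2 → posterior Gamma(30, 14)
obs 11: x=6 → posterior Gamma(36, 15)
obs 12: x=3 → posterior Gamma(39, 16)
obs 13: x=4 → posterior Gamma(43, 17)

alpha=43, beta=17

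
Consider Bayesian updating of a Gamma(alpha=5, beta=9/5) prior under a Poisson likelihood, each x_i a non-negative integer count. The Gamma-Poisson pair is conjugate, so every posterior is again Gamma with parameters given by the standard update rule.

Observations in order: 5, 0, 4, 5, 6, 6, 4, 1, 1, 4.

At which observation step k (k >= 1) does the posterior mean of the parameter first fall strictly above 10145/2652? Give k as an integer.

obs 1: x=5 → posterior Gamma(10, 14/5)
obs 2: x=0 → posterior Gamma(10, 19/5)
obs 3: x=4 → posterior Gamma(14, 24/5)
obs 4: x=5 → posterior Gamma(19, 29/5)
obs 5: x=6 → posterior Gamma(25, 34/5)
obs 6: x=6 → posterior Gamma(31, 39/5)
obs 7: x=4 → posterior Gamma(35, 44/5)
obs 8: x=1 → posterior Gamma(36, 49/5)
obs 9: x=1 → posterior Gamma(37, 54/5)
obs 10: x=4 → posterior Gamma(41, 59/5)

k = 6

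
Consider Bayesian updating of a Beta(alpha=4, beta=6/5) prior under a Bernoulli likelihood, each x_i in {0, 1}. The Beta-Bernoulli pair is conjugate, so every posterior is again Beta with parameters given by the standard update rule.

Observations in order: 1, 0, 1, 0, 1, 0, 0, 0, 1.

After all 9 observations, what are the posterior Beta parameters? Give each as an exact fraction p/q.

alpha=8, beta=31/5

obs 1: x=1 → posterior Beta(5, 6/5)
obs 2: x=0 → posterior Beta(5, 11/5)
obs 3: x=1 → posterior Beta(6, 11/5)
obs 4: x=0 → posterior Beta(6, 16/5)
obs 5: x=1 → posterior Beta(7, 16/5)
obs 6: x=0 → posterior Beta(7, 21/5)
obs 7: x=0 → posterior Beta(7, 26/5)
obs 8: x=0 → posterior Beta(7, 31/5)
obs 9: x=1 → posterior Beta(8, 31/5)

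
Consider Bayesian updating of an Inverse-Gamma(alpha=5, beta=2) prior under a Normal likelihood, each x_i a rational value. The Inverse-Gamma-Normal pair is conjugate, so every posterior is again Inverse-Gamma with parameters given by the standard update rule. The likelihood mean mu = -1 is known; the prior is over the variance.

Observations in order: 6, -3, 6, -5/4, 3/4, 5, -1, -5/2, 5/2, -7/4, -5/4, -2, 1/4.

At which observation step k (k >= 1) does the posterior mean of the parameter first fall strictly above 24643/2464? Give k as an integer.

obs 1: x=6 → posterior Inverse-Gamma(11/2, 53/2)
obs 2: x=-3 → posterior Inverse-Gamma(6, 57/2)
obs 3: x=6 → posterior Inverse-Gamma(13/2, 53)
obs 4: x=-5/4 → posterior Inverse-Gamma(7, 1697/32)
obs 5: x=3/4 → posterior Inverse-Gamma(15/2, 873/16)
obs 6: x=5 → posterior Inverse-Gamma(8, 1161/16)
obs 7: x=-1 → posterior Inverse-Gamma(17/2, 1161/16)
obs 8: x=-5/2 → posterior Inverse-Gamma(9, 1179/16)
obs 9: x=5/2 → posterior Inverse-Gamma(19/2, 1277/16)
obs 10: x=-7/4 → posterior Inverse-Gamma(10, 2563/32)
obs 11: x=-5/4 → posterior Inverse-Gamma(21/2, 641/8)
obs 12: x=-2 → posterior Inverse-Gamma(11, 645/8)
obs 13: x=1/4 → posterior Inverse-Gamma(23/2, 2605/32)

k = 6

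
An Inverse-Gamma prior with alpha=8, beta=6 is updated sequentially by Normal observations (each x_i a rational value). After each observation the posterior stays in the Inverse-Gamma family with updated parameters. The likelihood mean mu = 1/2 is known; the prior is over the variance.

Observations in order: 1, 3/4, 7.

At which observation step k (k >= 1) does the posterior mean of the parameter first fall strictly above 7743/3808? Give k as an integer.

obs 1: x=1 → posterior Inverse-Gamma(17/2, 49/8)
obs 2: x=3/4 → posterior Inverse-Gamma(9, 197/32)
obs 3: x=7 → posterior Inverse-Gamma(19/2, 873/32)

k = 3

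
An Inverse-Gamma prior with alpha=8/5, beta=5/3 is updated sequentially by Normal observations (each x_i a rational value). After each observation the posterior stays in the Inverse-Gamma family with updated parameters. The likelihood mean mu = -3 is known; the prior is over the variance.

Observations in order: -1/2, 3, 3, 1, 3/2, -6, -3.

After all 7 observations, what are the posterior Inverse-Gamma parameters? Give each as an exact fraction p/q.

alpha=51/10, beta=761/12

obs 1: x=-1/2 → posterior Inverse-Gamma(21/10, 115/24)
obs 2: x=3 → posterior Inverse-Gamma(13/5, 547/24)
obs 3: x=3 → posterior Inverse-Gamma(31/10, 979/24)
obs 4: x=1 → posterior Inverse-Gamma(18/5, 1171/24)
obs 5: x=3/2 → posterior Inverse-Gamma(41/10, 707/12)
obs 6: x=-6 → posterior Inverse-Gamma(23/5, 761/12)
obs 7: x=-3 → posterior Inverse-Gamma(51/10, 761/12)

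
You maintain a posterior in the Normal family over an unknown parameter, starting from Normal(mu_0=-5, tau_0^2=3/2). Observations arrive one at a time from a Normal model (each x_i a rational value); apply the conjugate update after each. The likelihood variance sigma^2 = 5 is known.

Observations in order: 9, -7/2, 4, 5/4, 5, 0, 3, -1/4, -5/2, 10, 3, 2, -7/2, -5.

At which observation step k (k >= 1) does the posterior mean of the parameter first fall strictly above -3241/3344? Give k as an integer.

k = 4

obs 1: x=9 → posterior Normal(-23/13, 15/13)
obs 2: x=-7/2 → posterior Normal(-67/32, 15/16)
obs 3: x=4 → posterior Normal(-43/38, 15/19)
obs 4: x=5/4 → posterior Normal(-71/88, 15/22)
obs 5: x=5 → posterior Normal(-11/100, 3/5)
obs 6: x=0 → posterior Normal(-11/112, 15/28)
obs 7: x=3 → posterior Normal(25/124, 15/31)
obs 8: x=-1/4 → posterior Normal(11/68, 15/34)
obs 9: x=-5/2 → posterior Normal(-2/37, 15/37)
obs 10: x=10 → posterior Normal(7/10, 3/8)
obs 11: x=3 → posterior Normal(37/43, 15/43)
obs 12: x=2 → posterior Normal(43/46, 15/46)
obs 13: x=-7/2 → posterior Normal(65/98, 15/49)
obs 14: x=-5 → posterior Normal(35/104, 15/52)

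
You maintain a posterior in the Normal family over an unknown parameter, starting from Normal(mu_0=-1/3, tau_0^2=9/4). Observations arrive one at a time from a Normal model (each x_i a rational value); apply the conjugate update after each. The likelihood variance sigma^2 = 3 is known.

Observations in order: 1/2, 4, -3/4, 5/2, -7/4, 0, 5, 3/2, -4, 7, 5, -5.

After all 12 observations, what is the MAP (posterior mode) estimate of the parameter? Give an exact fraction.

obs 1: x=1/2 → posterior Normal(1/42, 9/7)
obs 2: x=4 → posterior Normal(73/60, 9/10)
obs 3: x=-3/4 → posterior Normal(119/156, 9/13)
obs 4: x=5/2 → posterior Normal(209/192, 9/16)
obs 5: x=-7/4 → posterior Normal(73/114, 9/19)
obs 6: x=0 → posterior Normal(73/132, 9/22)
obs 7: x=5 → posterior Normal(163/150, 9/25)
obs 8: x=3/2 → posterior Normal(95/84, 9/28)
obs 9: x=-4 → posterior Normal(59/93, 9/31)
obs 10: x=7 → posterior Normal(61/51, 9/34)
obs 11: x=5 → posterior Normal(167/111, 9/37)
obs 12: x=-5 → posterior Normal(61/60, 9/40)

61/60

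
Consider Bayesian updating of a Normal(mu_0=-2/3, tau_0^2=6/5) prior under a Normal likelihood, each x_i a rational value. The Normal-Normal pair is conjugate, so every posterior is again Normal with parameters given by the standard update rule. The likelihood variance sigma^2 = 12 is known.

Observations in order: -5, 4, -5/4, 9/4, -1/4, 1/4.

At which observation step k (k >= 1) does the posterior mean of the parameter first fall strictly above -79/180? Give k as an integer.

k = 6

obs 1: x=-5 → posterior Normal(-35/33, 12/11)
obs 2: x=4 → posterior Normal(-23/36, 1)
obs 3: x=-5/4 → posterior Normal(-107/156, 12/13)
obs 4: x=9/4 → posterior Normal(-10/21, 6/7)
obs 5: x=-1/4 → posterior Normal(-83/180, 4/5)
obs 6: x=1/4 → posterior Normal(-5/12, 3/4)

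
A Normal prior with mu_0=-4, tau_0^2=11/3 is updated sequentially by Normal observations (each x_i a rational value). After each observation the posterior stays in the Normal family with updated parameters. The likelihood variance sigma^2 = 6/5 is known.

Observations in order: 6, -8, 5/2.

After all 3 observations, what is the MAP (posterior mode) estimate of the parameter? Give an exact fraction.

obs 1: x=6 → posterior Normal(258/73, 66/73)
obs 2: x=-8 → posterior Normal(-91/64, 33/64)
obs 3: x=5/2 → posterior Normal(-89/366, 22/61)

-89/366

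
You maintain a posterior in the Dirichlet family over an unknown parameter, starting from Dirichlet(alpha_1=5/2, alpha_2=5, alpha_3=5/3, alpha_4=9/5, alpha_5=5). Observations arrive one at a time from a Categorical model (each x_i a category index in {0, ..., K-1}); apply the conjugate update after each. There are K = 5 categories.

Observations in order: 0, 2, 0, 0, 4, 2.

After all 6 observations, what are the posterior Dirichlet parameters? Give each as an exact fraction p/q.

obs 1: x=0 → posterior Dirichlet(7/2, 5, 5/3, 9/5, 5)
obs 2: x=2 → posterior Dirichlet(7/2, 5, 8/3, 9/5, 5)
obs 3: x=0 → posterior Dirichlet(9/2, 5, 8/3, 9/5, 5)
obs 4: x=0 → posterior Dirichlet(11/2, 5, 8/3, 9/5, 5)
obs 5: x=4 → posterior Dirichlet(11/2, 5, 8/3, 9/5, 6)
obs 6: x=2 → posterior Dirichlet(11/2, 5, 11/3, 9/5, 6)

alpha_1=11/2, alpha_2=5, alpha_3=11/3, alpha_4=9/5, alpha_5=6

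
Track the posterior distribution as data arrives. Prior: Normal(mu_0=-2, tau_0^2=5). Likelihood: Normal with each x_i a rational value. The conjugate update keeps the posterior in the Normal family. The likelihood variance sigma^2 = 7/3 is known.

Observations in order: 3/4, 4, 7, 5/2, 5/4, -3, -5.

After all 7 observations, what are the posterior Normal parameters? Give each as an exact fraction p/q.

obs 1: x=3/4 → posterior Normal(-1/8, 35/22)
obs 2: x=4 → posterior Normal(229/148, 35/37)
obs 3: x=7 → posterior Normal(649/208, 35/52)
obs 4: x=5/2 → posterior Normal(799/268, 35/67)
obs 5: x=5/4 → posterior Normal(437/164, 35/82)
obs 6: x=-3 → posterior Normal(347/194, 35/97)
obs 7: x=-5 → posterior Normal(197/224, 5/16)

mu_0=197/224, tau_0^2=5/16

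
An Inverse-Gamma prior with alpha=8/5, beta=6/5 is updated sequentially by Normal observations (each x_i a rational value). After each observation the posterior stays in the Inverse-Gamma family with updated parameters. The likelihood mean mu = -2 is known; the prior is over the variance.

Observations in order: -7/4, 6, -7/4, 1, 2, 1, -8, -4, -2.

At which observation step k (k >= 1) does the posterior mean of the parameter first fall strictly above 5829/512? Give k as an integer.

k = 2

obs 1: x=-7/4 → posterior Inverse-Gamma(21/10, 197/160)
obs 2: x=6 → posterior Inverse-Gamma(13/5, 5317/160)
obs 3: x=-7/4 → posterior Inverse-Gamma(31/10, 2661/80)
obs 4: x=1 → posterior Inverse-Gamma(18/5, 3021/80)
obs 5: x=2 → posterior Inverse-Gamma(41/10, 3661/80)
obs 6: x=1 → posterior Inverse-Gamma(23/5, 4021/80)
obs 7: x=-8 → posterior Inverse-Gamma(51/10, 5461/80)
obs 8: x=-4 → posterior Inverse-Gamma(28/5, 5621/80)
obs 9: x=-2 → posterior Inverse-Gamma(61/10, 5621/80)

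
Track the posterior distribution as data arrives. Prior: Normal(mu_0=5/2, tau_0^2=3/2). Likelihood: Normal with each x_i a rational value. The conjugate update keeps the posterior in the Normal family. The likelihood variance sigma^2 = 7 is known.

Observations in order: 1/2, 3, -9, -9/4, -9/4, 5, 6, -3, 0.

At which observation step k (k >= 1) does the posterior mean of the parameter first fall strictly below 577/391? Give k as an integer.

obs 1: x=1/2 → posterior Normal(73/34, 21/17)
obs 2: x=3 → posterior Normal(91/40, 21/20)
obs 3: x=-9 → posterior Normal(37/46, 21/23)
obs 4: x=-9/4 → posterior Normal(47/104, 21/26)
obs 5: x=-9/4 → posterior Normal(5/29, 21/29)
obs 6: x=5 → posterior Normal(5/8, 21/32)
obs 7: x=6 → posterior Normal(38/35, 3/5)
obs 8: x=-3 → posterior Normal(29/38, 21/38)
obs 9: x=0 → posterior Normal(29/41, 21/41)

k = 3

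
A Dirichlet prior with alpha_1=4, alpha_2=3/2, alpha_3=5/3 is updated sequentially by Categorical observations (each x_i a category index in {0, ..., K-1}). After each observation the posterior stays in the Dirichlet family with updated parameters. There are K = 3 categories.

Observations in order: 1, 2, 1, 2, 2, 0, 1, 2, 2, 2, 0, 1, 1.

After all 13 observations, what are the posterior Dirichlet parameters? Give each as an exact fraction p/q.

obs 1: x=1 → posterior Dirichlet(4, 5/2, 5/3)
obs 2: x=2 → posterior Dirichlet(4, 5/2, 8/3)
obs 3: x=1 → posterior Dirichlet(4, 7/2, 8/3)
obs 4: x=2 → posterior Dirichlet(4, 7/2, 11/3)
obs 5: x=2 → posterior Dirichlet(4, 7/2, 14/3)
obs 6: x=0 → posterior Dirichlet(5, 7/2, 14/3)
obs 7: x=1 → posterior Dirichlet(5, 9/2, 14/3)
obs 8: x=2 → posterior Dirichlet(5, 9/2, 17/3)
obs 9: x=2 → posterior Dirichlet(5, 9/2, 20/3)
obs 10: x=2 → posterior Dirichlet(5, 9/2, 23/3)
obs 11: x=0 → posterior Dirichlet(6, 9/2, 23/3)
obs 12: x=1 → posterior Dirichlet(6, 11/2, 23/3)
obs 13: x=1 → posterior Dirichlet(6, 13/2, 23/3)

alpha_1=6, alpha_2=13/2, alpha_3=23/3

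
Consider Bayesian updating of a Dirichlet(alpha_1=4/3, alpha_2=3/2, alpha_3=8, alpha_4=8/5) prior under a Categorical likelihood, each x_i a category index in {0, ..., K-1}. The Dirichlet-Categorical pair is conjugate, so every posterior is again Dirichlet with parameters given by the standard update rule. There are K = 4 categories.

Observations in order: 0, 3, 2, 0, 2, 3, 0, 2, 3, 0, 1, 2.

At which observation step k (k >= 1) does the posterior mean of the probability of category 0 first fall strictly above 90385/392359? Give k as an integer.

k = 10

obs 1: x=0 → posterior Dirichlet(7/3, 3/2, 8, 8/5)
obs 2: x=3 → posterior Dirichlet(7/3, 3/2, 8, 13/5)
obs 3: x=2 → posterior Dirichlet(7/3, 3/2, 9, 13/5)
obs 4: x=0 → posterior Dirichlet(10/3, 3/2, 9, 13/5)
obs 5: x=2 → posterior Dirichlet(10/3, 3/2, 10, 13/5)
obs 6: x=3 → posterior Dirichlet(10/3, 3/2, 10, 18/5)
obs 7: x=0 → posterior Dirichlet(13/3, 3/2, 10, 18/5)
obs 8: x=2 → posterior Dirichlet(13/3, 3/2, 11, 18/5)
obs 9: x=3 → posterior Dirichlet(13/3, 3/2, 11, 23/5)
obs 10: x=0 → posterior Dirichlet(16/3, 3/2, 11, 23/5)
obs 11: x=1 → posterior Dirichlet(16/3, 5/2, 11, 23/5)
obs 12: x=2 → posterior Dirichlet(16/3, 5/2, 12, 23/5)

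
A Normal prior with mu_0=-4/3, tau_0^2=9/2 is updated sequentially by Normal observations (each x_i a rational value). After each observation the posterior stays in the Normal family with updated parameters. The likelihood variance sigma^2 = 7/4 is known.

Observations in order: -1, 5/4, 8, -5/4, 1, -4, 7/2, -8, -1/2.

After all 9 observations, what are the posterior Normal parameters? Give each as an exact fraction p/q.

obs 1: x=-1 → posterior Normal(-82/75, 63/50)
obs 2: x=5/4 → posterior Normal(-29/258, 63/86)
obs 3: x=8 → posterior Normal(835/366, 63/122)
obs 4: x=-5/4 → posterior Normal(350/237, 63/158)
obs 5: x=1 → posterior Normal(404/291, 63/194)
obs 6: x=-4 → posterior Normal(188/345, 63/230)
obs 7: x=7/2 → posterior Normal(377/399, 9/38)
obs 8: x=-8 → posterior Normal(-55/453, 63/302)
obs 9: x=-1/2 → posterior Normal(-82/507, 63/338)

mu_0=-82/507, tau_0^2=63/338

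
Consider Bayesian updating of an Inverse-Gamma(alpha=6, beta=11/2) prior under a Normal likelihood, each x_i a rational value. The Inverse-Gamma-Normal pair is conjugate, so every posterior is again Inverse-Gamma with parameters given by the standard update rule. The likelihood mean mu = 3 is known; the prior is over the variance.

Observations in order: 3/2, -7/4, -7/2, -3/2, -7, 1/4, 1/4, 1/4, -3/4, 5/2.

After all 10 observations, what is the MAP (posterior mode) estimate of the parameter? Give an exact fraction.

1255/128

obs 1: x=3/2 → posterior Inverse-Gamma(13/2, 53/8)
obs 2: x=-7/4 → posterior Inverse-Gamma(7, 573/32)
obs 3: x=-7/2 → posterior Inverse-Gamma(15/2, 1249/32)
obs 4: x=-3/2 → posterior Inverse-Gamma(8, 1573/32)
obs 5: x=-7 → posterior Inverse-Gamma(17/2, 3173/32)
obs 6: x=1/4 → posterior Inverse-Gamma(9, 1647/16)
obs 7: x=1/4 → posterior Inverse-Gamma(19/2, 3415/32)
obs 8: x=1/4 → posterior Inverse-Gamma(10, 221/2)
obs 9: x=-3/4 → posterior Inverse-Gamma(21/2, 3761/32)
obs 10: x=5/2 → posterior Inverse-Gamma(11, 3765/32)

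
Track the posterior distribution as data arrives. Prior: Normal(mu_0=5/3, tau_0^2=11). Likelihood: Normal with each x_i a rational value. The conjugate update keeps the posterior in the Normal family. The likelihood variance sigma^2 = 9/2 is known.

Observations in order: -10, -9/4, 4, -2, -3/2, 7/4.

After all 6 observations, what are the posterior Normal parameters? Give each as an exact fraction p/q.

obs 1: x=-10 → posterior Normal(-205/31, 99/31)
obs 2: x=-9/4 → posterior Normal(-509/106, 99/53)
obs 3: x=4 → posterior Normal(-111/50, 33/25)
obs 4: x=-2 → posterior Normal(-421/194, 99/97)
obs 5: x=-3/2 → posterior Normal(-487/238, 99/119)
obs 6: x=7/4 → posterior Normal(-205/141, 33/47)

mu_0=-205/141, tau_0^2=33/47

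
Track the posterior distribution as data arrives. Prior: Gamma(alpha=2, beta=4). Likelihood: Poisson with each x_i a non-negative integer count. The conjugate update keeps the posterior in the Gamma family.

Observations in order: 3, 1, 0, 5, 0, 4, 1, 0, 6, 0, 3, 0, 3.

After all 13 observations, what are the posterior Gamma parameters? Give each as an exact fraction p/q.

obs 1: x=3 → posterior Gamma(5, 5)
obs 2: x=1 → posterior Gamma(6, 6)
obs 3: x=0 → posterior Gamma(6, 7)
obs 4: x=5 → posterior Gamma(11, 8)
obs 5: x=0 → posterior Gamma(11, 9)
obs 6: x=4 → posterior Gamma(15, 10)
obs 7: x=1 → posterior Gamma(16, 11)
obs 8: x=0 → posterior Gamma(16, 12)
obs 9: x=6 → posterior Gamma(22, 13)
obs 10: x=0 → posterior Gamma(22, 14)
obs 11: x=3 → posterior Gamma(25, 15)
obs 12: x=0 → posterior Gamma(25, 16)
obs 13: x=3 → posterior Gamma(28, 17)

alpha=28, beta=17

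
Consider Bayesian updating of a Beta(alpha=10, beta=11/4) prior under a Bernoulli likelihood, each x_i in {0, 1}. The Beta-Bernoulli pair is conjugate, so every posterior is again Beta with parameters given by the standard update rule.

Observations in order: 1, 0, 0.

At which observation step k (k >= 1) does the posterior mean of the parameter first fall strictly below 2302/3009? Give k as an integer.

k = 2

obs 1: x=1 → posterior Beta(11, 11/4)
obs 2: x=0 → posterior Beta(11, 15/4)
obs 3: x=0 → posterior Beta(11, 19/4)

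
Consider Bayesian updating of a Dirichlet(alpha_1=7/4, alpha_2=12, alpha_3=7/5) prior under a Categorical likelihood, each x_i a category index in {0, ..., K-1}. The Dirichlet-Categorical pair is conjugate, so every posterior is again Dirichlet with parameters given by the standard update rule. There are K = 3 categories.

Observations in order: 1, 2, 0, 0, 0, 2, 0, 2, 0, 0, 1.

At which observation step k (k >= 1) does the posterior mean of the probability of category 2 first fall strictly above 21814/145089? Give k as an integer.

obs 1: x=1 → posterior Dirichlet(7/4, 13, 7/5)
obs 2: x=2 → posterior Dirichlet(7/4, 13, 12/5)
obs 3: x=0 → posterior Dirichlet(11/4, 13, 12/5)
obs 4: x=0 → posterior Dirichlet(15/4, 13, 12/5)
obs 5: x=0 → posterior Dirichlet(19/4, 13, 12/5)
obs 6: x=2 → posterior Dirichlet(19/4, 13, 17/5)
obs 7: x=0 → posterior Dirichlet(23/4, 13, 17/5)
obs 8: x=2 → posterior Dirichlet(23/4, 13, 22/5)
obs 9: x=0 → posterior Dirichlet(27/4, 13, 22/5)
obs 10: x=0 → posterior Dirichlet(31/4, 13, 22/5)
obs 11: x=1 → posterior Dirichlet(31/4, 14, 22/5)

k = 6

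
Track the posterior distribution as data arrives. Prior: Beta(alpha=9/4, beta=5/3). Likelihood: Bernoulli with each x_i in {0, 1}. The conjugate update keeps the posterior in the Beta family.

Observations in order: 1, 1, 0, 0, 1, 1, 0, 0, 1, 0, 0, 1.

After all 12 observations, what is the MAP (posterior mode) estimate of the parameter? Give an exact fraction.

87/167

obs 1: x=1 → posterior Beta(13/4, 5/3)
obs 2: x=1 → posterior Beta(17/4, 5/3)
obs 3: x=0 → posterior Beta(17/4, 8/3)
obs 4: x=0 → posterior Beta(17/4, 11/3)
obs 5: x=1 → posterior Beta(21/4, 11/3)
obs 6: x=1 → posterior Beta(25/4, 11/3)
obs 7: x=0 → posterior Beta(25/4, 14/3)
obs 8: x=0 → posterior Beta(25/4, 17/3)
obs 9: x=1 → posterior Beta(29/4, 17/3)
obs 10: x=0 → posterior Beta(29/4, 20/3)
obs 11: x=0 → posterior Beta(29/4, 23/3)
obs 12: x=1 → posterior Beta(33/4, 23/3)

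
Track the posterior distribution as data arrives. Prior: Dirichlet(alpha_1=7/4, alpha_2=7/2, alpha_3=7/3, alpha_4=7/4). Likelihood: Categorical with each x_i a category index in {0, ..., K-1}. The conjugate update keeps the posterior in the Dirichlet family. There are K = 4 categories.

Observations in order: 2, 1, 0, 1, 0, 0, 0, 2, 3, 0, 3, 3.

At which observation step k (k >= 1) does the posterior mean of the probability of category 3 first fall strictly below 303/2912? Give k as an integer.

obs 1: x=2 → posterior Dirichlet(7/4, 7/2, 10/3, 7/4)
obs 2: x=1 → posterior Dirichlet(7/4, 9/2, 10/3, 7/4)
obs 3: x=0 → posterior Dirichlet(11/4, 9/2, 10/3, 7/4)
obs 4: x=1 → posterior Dirichlet(11/4, 11/2, 10/3, 7/4)
obs 5: x=0 → posterior Dirichlet(15/4, 11/2, 10/3, 7/4)
obs 6: x=0 → posterior Dirichlet(19/4, 11/2, 10/3, 7/4)
obs 7: x=0 → posterior Dirichlet(23/4, 11/2, 10/3, 7/4)
obs 8: x=2 → posterior Dirichlet(23/4, 11/2, 13/3, 7/4)
obs 9: x=3 → posterior Dirichlet(23/4, 11/2, 13/3, 11/4)
obs 10: x=0 → posterior Dirichlet(27/4, 11/2, 13/3, 11/4)
obs 11: x=3 → posterior Dirichlet(27/4, 11/2, 13/3, 15/4)
obs 12: x=3 → posterior Dirichlet(27/4, 11/2, 13/3, 19/4)

k = 8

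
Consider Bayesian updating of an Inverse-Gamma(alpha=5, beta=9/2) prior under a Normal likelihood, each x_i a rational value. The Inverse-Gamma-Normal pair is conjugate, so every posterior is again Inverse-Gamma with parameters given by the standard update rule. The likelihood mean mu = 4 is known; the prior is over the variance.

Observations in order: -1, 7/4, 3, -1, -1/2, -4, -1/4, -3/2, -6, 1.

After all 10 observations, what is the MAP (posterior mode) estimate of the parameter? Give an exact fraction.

223/16

obs 1: x=-1 → posterior Inverse-Gamma(11/2, 17)
obs 2: x=7/4 → posterior Inverse-Gamma(6, 625/32)
obs 3: x=3 → posterior Inverse-Gamma(13/2, 641/32)
obs 4: x=-1 → posterior Inverse-Gamma(7, 1041/32)
obs 5: x=-1/2 → posterior Inverse-Gamma(15/2, 1365/32)
obs 6: x=-4 → posterior Inverse-Gamma(8, 2389/32)
obs 7: x=-1/4 → posterior Inverse-Gamma(17/2, 1339/16)
obs 8: x=-3/2 → posterior Inverse-Gamma(9, 1581/16)
obs 9: x=-6 → posterior Inverse-Gamma(19/2, 2381/16)
obs 10: x=1 → posterior Inverse-Gamma(10, 2453/16)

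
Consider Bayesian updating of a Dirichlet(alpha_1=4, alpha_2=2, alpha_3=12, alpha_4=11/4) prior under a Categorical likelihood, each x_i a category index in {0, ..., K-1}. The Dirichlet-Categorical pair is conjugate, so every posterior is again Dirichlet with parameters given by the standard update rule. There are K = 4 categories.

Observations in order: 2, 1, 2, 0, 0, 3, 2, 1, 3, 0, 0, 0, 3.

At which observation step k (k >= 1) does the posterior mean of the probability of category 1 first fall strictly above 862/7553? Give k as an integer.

obs 1: x=2 → posterior Dirichlet(4, 2, 13, 11/4)
obs 2: x=1 → posterior Dirichlet(4, 3, 13, 11/4)
obs 3: x=2 → posterior Dirichlet(4, 3, 14, 11/4)
obs 4: x=0 → posterior Dirichlet(5, 3, 14, 11/4)
obs 5: x=0 → posterior Dirichlet(6, 3, 14, 11/4)
obs 6: x=3 → posterior Dirichlet(6, 3, 14, 15/4)
obs 7: x=2 → posterior Dirichlet(6, 3, 15, 15/4)
obs 8: x=1 → posterior Dirichlet(6, 4, 15, 15/4)
obs 9: x=3 → posterior Dirichlet(6, 4, 15, 19/4)
obs 10: x=0 → posterior Dirichlet(7, 4, 15, 19/4)
obs 11: x=0 → posterior Dirichlet(8, 4, 15, 19/4)
obs 12: x=0 → posterior Dirichlet(9, 4, 15, 19/4)
obs 13: x=3 → posterior Dirichlet(9, 4, 15, 23/4)

k = 2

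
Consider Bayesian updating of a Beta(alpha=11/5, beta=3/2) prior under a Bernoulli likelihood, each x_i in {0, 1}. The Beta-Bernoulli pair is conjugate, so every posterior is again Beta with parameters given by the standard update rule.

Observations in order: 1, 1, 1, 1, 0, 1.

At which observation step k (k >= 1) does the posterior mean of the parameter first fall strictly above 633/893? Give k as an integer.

obs 1: x=1 → posterior Beta(16/5, 3/2)
obs 2: x=1 → posterior Beta(21/5, 3/2)
obs 3: x=1 → posterior Beta(26/5, 3/2)
obs 4: x=1 → posterior Beta(31/5, 3/2)
obs 5: x=0 → posterior Beta(31/5, 5/2)
obs 6: x=1 → posterior Beta(36/5, 5/2)

k = 2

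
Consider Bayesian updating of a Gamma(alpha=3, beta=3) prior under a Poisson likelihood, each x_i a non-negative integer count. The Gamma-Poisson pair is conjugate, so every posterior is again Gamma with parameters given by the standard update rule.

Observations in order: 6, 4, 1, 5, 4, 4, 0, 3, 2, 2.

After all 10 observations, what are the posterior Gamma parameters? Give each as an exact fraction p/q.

alpha=34, beta=13

obs 1: x=6 → posterior Gamma(9, 4)
obs 2: x=4 → posterior Gamma(13, 5)
obs 3: x=1 → posterior Gamma(14, 6)
obs 4: x=5 → posterior Gamma(19, 7)
obs 5: x=4 → posterior Gamma(23, 8)
obs 6: x=4 → posterior Gamma(27, 9)
obs 7: x=0 → posterior Gamma(27, 10)
obs 8: x=3 → posterior Gamma(30, 11)
obs 9: x=2 → posterior Gamma(32, 12)
obs 10: x=2 → posterior Gamma(34, 13)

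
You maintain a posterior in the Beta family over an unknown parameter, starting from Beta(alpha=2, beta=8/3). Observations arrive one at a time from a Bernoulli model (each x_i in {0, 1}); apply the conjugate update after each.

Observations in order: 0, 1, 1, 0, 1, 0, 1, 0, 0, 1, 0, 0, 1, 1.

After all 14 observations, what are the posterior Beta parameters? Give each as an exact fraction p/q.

alpha=9, beta=29/3

obs 1: x=0 → posterior Beta(2, 11/3)
obs 2: x=1 → posterior Beta(3, 11/3)
obs 3: x=1 → posterior Beta(4, 11/3)
obs 4: x=0 → posterior Beta(4, 14/3)
obs 5: x=1 → posterior Beta(5, 14/3)
obs 6: x=0 → posterior Beta(5, 17/3)
obs 7: x=1 → posterior Beta(6, 17/3)
obs 8: x=0 → posterior Beta(6, 20/3)
obs 9: x=0 → posterior Beta(6, 23/3)
obs 10: x=1 → posterior Beta(7, 23/3)
obs 11: x=0 → posterior Beta(7, 26/3)
obs 12: x=0 → posterior Beta(7, 29/3)
obs 13: x=1 → posterior Beta(8, 29/3)
obs 14: x=1 → posterior Beta(9, 29/3)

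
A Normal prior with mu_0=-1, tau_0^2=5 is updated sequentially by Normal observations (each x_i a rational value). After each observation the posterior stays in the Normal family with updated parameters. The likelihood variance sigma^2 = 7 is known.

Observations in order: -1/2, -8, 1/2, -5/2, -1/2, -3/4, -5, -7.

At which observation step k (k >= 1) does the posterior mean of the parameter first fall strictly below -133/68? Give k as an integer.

k = 2

obs 1: x=-1/2 → posterior Normal(-19/24, 35/12)
obs 2: x=-8 → posterior Normal(-99/34, 35/17)
obs 3: x=1/2 → posterior Normal(-47/22, 35/22)
obs 4: x=-5/2 → posterior Normal(-119/54, 35/27)
obs 5: x=-1/2 → posterior Normal(-31/16, 35/32)
obs 6: x=-3/4 → posterior Normal(-263/148, 35/37)
obs 7: x=-5 → posterior Normal(-121/56, 5/6)
obs 8: x=-7 → posterior Normal(-503/188, 35/47)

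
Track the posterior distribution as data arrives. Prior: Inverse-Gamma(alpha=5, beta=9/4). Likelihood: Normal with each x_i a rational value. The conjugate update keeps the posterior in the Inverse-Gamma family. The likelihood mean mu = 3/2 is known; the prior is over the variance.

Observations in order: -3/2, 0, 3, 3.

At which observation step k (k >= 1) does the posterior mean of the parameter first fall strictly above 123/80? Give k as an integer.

obs 1: x=-3/2 → posterior Inverse-Gamma(11/2, 27/4)
obs 2: x=0 → posterior Inverse-Gamma(6, 63/8)
obs 3: x=3 → posterior Inverse-Gamma(13/2, 9)
obs 4: x=3 → posterior Inverse-Gamma(7, 81/8)

k = 2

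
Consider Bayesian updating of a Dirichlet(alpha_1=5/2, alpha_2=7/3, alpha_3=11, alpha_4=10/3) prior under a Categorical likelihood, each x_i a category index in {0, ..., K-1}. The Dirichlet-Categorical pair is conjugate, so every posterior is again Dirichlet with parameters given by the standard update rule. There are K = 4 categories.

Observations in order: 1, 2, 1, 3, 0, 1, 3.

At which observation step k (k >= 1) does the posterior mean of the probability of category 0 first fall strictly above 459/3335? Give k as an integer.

obs 1: x=1 → posterior Dirichlet(5/2, 10/3, 11, 10/3)
obs 2: x=2 → posterior Dirichlet(5/2, 10/3, 12, 10/3)
obs 3: x=1 → posterior Dirichlet(5/2, 13/3, 12, 10/3)
obs 4: x=3 → posterior Dirichlet(5/2, 13/3, 12, 13/3)
obs 5: x=0 → posterior Dirichlet(7/2, 13/3, 12, 13/3)
obs 6: x=1 → posterior Dirichlet(7/2, 16/3, 12, 13/3)
obs 7: x=3 → posterior Dirichlet(7/2, 16/3, 12, 16/3)

k = 5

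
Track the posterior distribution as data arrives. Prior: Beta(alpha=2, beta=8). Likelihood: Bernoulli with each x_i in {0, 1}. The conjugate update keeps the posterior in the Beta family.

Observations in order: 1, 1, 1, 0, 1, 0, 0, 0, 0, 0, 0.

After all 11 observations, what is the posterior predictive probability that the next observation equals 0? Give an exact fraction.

5/7

obs 1: x=1 → posterior Beta(3, 8)
obs 2: x=1 → posterior Beta(4, 8)
obs 3: x=1 → posterior Beta(5, 8)
obs 4: x=0 → posterior Beta(5, 9)
obs 5: x=1 → posterior Beta(6, 9)
obs 6: x=0 → posterior Beta(6, 10)
obs 7: x=0 → posterior Beta(6, 11)
obs 8: x=0 → posterior Beta(6, 12)
obs 9: x=0 → posterior Beta(6, 13)
obs 10: x=0 → posterior Beta(6, 14)
obs 11: x=0 → posterior Beta(6, 15)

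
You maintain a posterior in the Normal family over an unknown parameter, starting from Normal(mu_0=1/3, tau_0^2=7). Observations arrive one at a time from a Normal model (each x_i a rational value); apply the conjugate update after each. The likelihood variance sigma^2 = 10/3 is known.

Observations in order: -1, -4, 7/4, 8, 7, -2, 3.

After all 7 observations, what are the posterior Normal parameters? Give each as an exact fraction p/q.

obs 1: x=-1 → posterior Normal(-53/93, 70/31)
obs 2: x=-4 → posterior Normal(-305/156, 35/26)
obs 3: x=7/4 → posterior Normal(-779/876, 70/73)
obs 4: x=8 → posterior Normal(1237/1128, 35/47)
obs 5: x=7 → posterior Normal(3001/1380, 14/23)
obs 6: x=-2 → posterior Normal(2497/1632, 35/68)
obs 7: x=3 → posterior Normal(3253/1884, 70/157)

mu_0=3253/1884, tau_0^2=70/157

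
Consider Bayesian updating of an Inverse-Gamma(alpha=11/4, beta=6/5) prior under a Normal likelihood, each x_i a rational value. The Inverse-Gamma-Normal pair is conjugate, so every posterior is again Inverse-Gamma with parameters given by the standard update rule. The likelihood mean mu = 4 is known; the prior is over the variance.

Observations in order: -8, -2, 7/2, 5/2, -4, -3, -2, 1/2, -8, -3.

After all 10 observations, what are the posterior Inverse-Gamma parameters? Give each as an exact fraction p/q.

obs 1: x=-8 → posterior Inverse-Gamma(13/4, 366/5)
obs 2: x=-2 → posterior Inverse-Gamma(15/4, 456/5)
obs 3: x=7/2 → posterior Inverse-Gamma(17/4, 3653/40)
obs 4: x=5/2 → posterior Inverse-Gamma(19/4, 1849/20)
obs 5: x=-4 → posterior Inverse-Gamma(21/4, 2489/20)
obs 6: x=-3 → posterior Inverse-Gamma(23/4, 2979/20)
obs 7: x=-2 → posterior Inverse-Gamma(25/4, 3339/20)
obs 8: x=1/2 → posterior Inverse-Gamma(27/4, 6923/40)
obs 9: x=-8 → posterior Inverse-Gamma(29/4, 9803/40)
obs 10: x=-3 → posterior Inverse-Gamma(31/4, 10783/40)

alpha=31/4, beta=10783/40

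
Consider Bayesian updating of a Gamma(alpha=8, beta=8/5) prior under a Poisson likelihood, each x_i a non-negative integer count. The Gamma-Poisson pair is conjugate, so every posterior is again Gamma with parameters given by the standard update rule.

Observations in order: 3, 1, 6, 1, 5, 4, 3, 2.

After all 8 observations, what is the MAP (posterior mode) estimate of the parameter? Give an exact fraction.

10/3

obs 1: x=3 → posterior Gamma(11, 13/5)
obs 2: x=1 → posterior Gamma(12, 18/5)
obs 3: x=6 → posterior Gamma(18, 23/5)
obs 4: x=1 → posterior Gamma(19, 28/5)
obs 5: x=5 → posterior Gamma(24, 33/5)
obs 6: x=4 → posterior Gamma(28, 38/5)
obs 7: x=3 → posterior Gamma(31, 43/5)
obs 8: x=2 → posterior Gamma(33, 48/5)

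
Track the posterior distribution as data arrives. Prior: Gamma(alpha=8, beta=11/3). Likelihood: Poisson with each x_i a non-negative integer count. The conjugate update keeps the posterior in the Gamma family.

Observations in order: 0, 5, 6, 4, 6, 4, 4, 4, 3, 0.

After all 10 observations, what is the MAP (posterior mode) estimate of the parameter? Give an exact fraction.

129/41

obs 1: x=0 → posterior Gamma(8, 14/3)
obs 2: x=5 → posterior Gamma(13, 17/3)
obs 3: x=6 → posterior Gamma(19, 20/3)
obs 4: x=4 → posterior Gamma(23, 23/3)
obs 5: x=6 → posterior Gamma(29, 26/3)
obs 6: x=4 → posterior Gamma(33, 29/3)
obs 7: x=4 → posterior Gamma(37, 32/3)
obs 8: x=4 → posterior Gamma(41, 35/3)
obs 9: x=3 → posterior Gamma(44, 38/3)
obs 10: x=0 → posterior Gamma(44, 41/3)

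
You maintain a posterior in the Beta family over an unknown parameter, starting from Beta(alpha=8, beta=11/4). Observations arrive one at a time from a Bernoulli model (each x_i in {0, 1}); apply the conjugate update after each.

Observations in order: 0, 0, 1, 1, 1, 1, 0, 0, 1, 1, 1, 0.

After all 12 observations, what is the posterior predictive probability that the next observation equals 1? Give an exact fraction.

obs 1: x=0 → posterior Beta(8, 15/4)
obs 2: x=0 → posterior Beta(8, 19/4)
obs 3: x=1 → posterior Beta(9, 19/4)
obs 4: x=1 → posterior Beta(10, 19/4)
obs 5: x=1 → posterior Beta(11, 19/4)
obs 6: x=1 → posterior Beta(12, 19/4)
obs 7: x=0 → posterior Beta(12, 23/4)
obs 8: x=0 → posterior Beta(12, 27/4)
obs 9: x=1 → posterior Beta(13, 27/4)
obs 10: x=1 → posterior Beta(14, 27/4)
obs 11: x=1 → posterior Beta(15, 27/4)
obs 12: x=0 → posterior Beta(15, 31/4)

60/91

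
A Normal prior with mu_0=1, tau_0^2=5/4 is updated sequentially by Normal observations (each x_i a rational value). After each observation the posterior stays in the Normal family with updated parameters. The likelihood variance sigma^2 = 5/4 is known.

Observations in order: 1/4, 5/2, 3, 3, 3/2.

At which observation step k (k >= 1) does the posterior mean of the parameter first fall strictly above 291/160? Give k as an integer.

k = 4

obs 1: x=1/4 → posterior Normal(5/8, 5/8)
obs 2: x=5/2 → posterior Normal(5/4, 5/12)
obs 3: x=3 → posterior Normal(27/16, 5/16)
obs 4: x=3 → posterior Normal(39/20, 1/4)
obs 5: x=3/2 → posterior Normal(15/8, 5/24)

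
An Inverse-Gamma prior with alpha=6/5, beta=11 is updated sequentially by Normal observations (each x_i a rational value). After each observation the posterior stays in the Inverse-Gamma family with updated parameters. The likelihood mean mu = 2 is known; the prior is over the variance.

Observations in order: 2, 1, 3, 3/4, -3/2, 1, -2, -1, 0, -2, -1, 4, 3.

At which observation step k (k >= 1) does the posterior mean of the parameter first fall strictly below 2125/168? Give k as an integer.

obs 1: x=2 → posterior Inverse-Gamma(17/10, 11)
obs 2: x=1 → posterior Inverse-Gamma(11/5, 23/2)
obs 3: x=3 → posterior Inverse-Gamma(27/10, 12)
obs 4: x=3/4 → posterior Inverse-Gamma(16/5, 409/32)
obs 5: x=-3/2 → posterior Inverse-Gamma(37/10, 605/32)
obs 6: x=1 → posterior Inverse-Gamma(21/5, 621/32)
obs 7: x=-2 → posterior Inverse-Gamma(47/10, 877/32)
obs 8: x=-1 → posterior Inverse-Gamma(26/5, 1021/32)
obs 9: x=0 → posterior Inverse-Gamma(57/10, 1085/32)
obs 10: x=-2 → posterior Inverse-Gamma(31/5, 1341/32)
obs 11: x=-1 → posterior Inverse-Gamma(67/10, 1485/32)
obs 12: x=4 → posterior Inverse-Gamma(36/5, 1549/32)
obs 13: x=3 → posterior Inverse-Gamma(77/10, 1565/32)

k = 2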